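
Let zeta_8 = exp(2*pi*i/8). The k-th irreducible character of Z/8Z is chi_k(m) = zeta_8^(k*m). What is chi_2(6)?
chi_2(6) = zeta_8^12 = -1

Derivation: chi_2(6) = zeta_8^(2*6) = zeta_8^12. Since zeta_8^8 = 1, this equals zeta_8^4 = exp(2*pi*i*4/8) = -1.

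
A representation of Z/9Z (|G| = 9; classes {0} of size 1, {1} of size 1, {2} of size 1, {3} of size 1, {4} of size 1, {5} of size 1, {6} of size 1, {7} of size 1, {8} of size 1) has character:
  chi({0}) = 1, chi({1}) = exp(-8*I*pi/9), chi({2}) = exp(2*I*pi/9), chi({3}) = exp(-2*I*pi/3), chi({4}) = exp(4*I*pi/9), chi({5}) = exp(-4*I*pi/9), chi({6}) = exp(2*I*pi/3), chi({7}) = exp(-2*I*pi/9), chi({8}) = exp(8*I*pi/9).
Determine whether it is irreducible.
Irreducible: <chi, chi> = 1.

Explanation: <chi, chi> = (1/|G|) sum_C |C| * |chi(C)|^2 = (1/9)[1*|1|^2 + 1*|exp(-8*I*pi/9)|^2 + 1*|exp(2*I*pi/9)|^2 + 1*|exp(-2*I*pi/3)|^2 + 1*|exp(4*I*pi/9)|^2 + 1*|exp(-4*I*pi/9)|^2 + 1*|exp(2*I*pi/3)|^2 + 1*|exp(-2*I*pi/9)|^2 + 1*|exp(8*I*pi/9)|^2]
  = (1/9)[(1) + (1) + (1) + (1) + (1) + (1) + (1) + (1) + (1)] = 9/9 = 1.
(Exp terms are combined using exp(i*s)*conj(exp(i*t)) = exp(i*(s-t)), and sums of them are collapsed using the identity that for every m > 1 the m distinct m-th roots of unity sum to 0, e.g. 1 + exp(2*I*pi/3) + exp(-2*I*pi/3) = 0.)
A character is irreducible iff <chi, chi> = 1, so this representation is irreducible.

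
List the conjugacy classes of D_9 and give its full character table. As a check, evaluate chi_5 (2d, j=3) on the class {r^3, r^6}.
Conjugacy classes: {e} of size 1, {r^1, r^8} of size 2, {r^2, r^7} of size 2, {r^3, r^6} of size 2, {r^4, r^5} of size 2, {s, sr, ..., sr^8} of size 9.
Character table:
  irrep \ class              {e} (size 1)  {r^1, r^8} (size 2)  {r^2, r^7} (size 2)  {r^3, r^6} (size 2)  {r^4, r^5} (size 2)  {s, sr, ..., sr^8} (size 9)
  chi_1 (triv)               1             1                    1                    1                    1                    1                          
  chi_2 (sign: r->1, s->-1)  1             1                    1                    1                    1                    -1                         
  chi_3 (2d, j=1)            2             2*cos(2*pi/9)        2*cos(4*pi/9)        -1                   -2*cos(pi/9)         0                          
  chi_4 (2d, j=2)            2             2*cos(4*pi/9)        -2*cos(pi/9)         -1                   2*cos(2*pi/9)        0                          
  chi_5 (2d, j=3)            2             -1                   -1                   2                    -1                   0                          
  chi_6 (2d, j=4)            2             -2*cos(pi/9)         2*cos(2*pi/9)        -1                   2*cos(4*pi/9)        0                          

Spot check: chi_5 (2d, j=3) on {r^3, r^6} = 2.

Explanation: D_9 has order 2*9 = 18 with 6 conjugacy classes, hence 6 irreducibles. Sum of squared dims 1 + 1 + 4 + 4 + 4 + 4 = 18 = |G|. Linear characters come from the abelianisation; the 2-dimensional irreps have character r^k -> 2*cos(2*pi*j*k/9), reflections -> 0.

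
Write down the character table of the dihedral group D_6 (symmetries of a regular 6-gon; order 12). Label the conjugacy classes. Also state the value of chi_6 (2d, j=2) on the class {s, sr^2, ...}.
Conjugacy classes: {e} of size 1, {r^3} of size 1, {r^1, r^5} of size 2, {r^2, r^4} of size 2, {s, sr^2, ...} of size 3, {sr, sr^3, ...} of size 3.
Character table:
  irrep \ class              {e} (size 1)  {r^3} (size 1)  {r^1, r^5} (size 2)  {r^2, r^4} (size 2)  {s, sr^2, ...} (size 3)  {sr, sr^3, ...} (size 3)
  chi_1 (triv)               1             1               1                    1                    1                        1                       
  chi_2 (sign: r->1, s->-1)  1             1               1                    1                    -1                       -1                      
  chi_3 (r->-1, s->1)        1             -1              -1                   1                    1                        -1                      
  chi_4 (r->-1, s->-1)       1             -1              -1                   1                    -1                       1                       
  chi_5 (2d, j=1)            2             -2              1                    -1                   0                        0                       
  chi_6 (2d, j=2)            2             2               -1                   -1                   0                        0                       

Spot check: chi_6 (2d, j=2) on {s, sr^2, ...} = 0.

Explanation: D_6 has order 2*6 = 12 with 6 conjugacy classes, hence 6 irreducibles. Sum of squared dims 1 + 1 + 1 + 1 + 4 + 4 = 12 = |G|. Linear characters come from the abelianisation; the 2-dimensional irreps have character r^k -> 2*cos(2*pi*j*k/6), reflections -> 0.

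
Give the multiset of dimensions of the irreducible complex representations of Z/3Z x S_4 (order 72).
Dimensions: 1, 1, 1, 1, 1, 1, 2, 2, 2, 3, 3, 3, 3, 3, 3

Justification: There are 15 irreducibles (= number of conjugacy classes). Their dimensions d_i satisfy sum d_i^2 = |G| = 72: 1 + 1 + 1 + 1 + 1 + 1 + 4 + 4 + 4 + 9 + 9 + 9 + 9 + 9 + 9 = 72. (For the product with Z/3Z: each of the 3 1-dim characters of Z/3Z tensors with each irrep of S_4, giving 3 copies of each S_4-dimension.)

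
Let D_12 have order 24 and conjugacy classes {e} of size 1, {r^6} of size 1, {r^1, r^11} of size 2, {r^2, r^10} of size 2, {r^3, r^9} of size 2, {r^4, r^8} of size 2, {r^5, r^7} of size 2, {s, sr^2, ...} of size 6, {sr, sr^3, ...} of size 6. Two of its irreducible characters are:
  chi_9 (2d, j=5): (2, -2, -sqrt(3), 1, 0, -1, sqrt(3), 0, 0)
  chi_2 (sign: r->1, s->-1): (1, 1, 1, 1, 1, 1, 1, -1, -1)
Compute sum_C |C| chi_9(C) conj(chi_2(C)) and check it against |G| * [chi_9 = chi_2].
Sum = 0; so <chi_9, chi_2> = 0 (distinct irreducibles are orthogonal).

Derivation: Compute term by term over conjugacy classes (|C| * chi_9(C) * conj(chi_2(C))):
  1*(2)*conj(1) + 1*(-2)*conj(1) + 2*(-sqrt(3))*conj(1) + 2*(1)*conj(1) + 2*(0)*conj(1) + 2*(-1)*conj(1) + 2*(sqrt(3))*conj(1) + 6*(0)*conj(-1) + 6*(0)*conj(-1)
  = (2) + (-2) + (-2*sqrt(3)) + (2) + (0) + (-2) + (2*sqrt(3)) + (0) + (0)
  = 0.
Dividing by |G| = 24 gives 0/24 = 0, matching the row-orthogonality relation <chi_9, chi_2> = [chi_9 = chi_2].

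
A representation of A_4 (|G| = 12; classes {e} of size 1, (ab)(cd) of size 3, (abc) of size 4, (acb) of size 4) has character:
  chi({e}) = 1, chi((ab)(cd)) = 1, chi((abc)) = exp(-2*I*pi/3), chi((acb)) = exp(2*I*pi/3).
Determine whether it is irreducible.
Irreducible: <chi, chi> = 1.

Explanation: <chi, chi> = (1/|G|) sum_C |C| * |chi(C)|^2 = (1/12)[1*|1|^2 + 3*|1|^2 + 4*|exp(-2*I*pi/3)|^2 + 4*|exp(2*I*pi/3)|^2]
  = (1/12)[(1) + (3) + (4) + (4)] = 12/12 = 1.
(Exp terms are combined using exp(i*s)*conj(exp(i*t)) = exp(i*(s-t)), and sums of them are collapsed using the identity that for every m > 1 the m distinct m-th roots of unity sum to 0, e.g. 1 + exp(2*I*pi/3) + exp(-2*I*pi/3) = 0.)
A character is irreducible iff <chi, chi> = 1, so this representation is irreducible.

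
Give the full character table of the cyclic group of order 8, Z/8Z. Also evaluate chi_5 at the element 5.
Character table of Z/8Z (irreps indexed chi_0,...,chi_7 with chi_k(m) = zeta_8^(k*m), zeta_8 = exp(2*pi*i/8)):
  irrep \ class  {0} (size 1)  {1} (size 1)    {2} (size 1)  {3} (size 1)    {4} (size 1)  {5} (size 1)    {6} (size 1)  {7} (size 1)  
  chi_0          1             1               1             1               1             1               1             1             
  chi_1          1             exp(I*pi/4)     I             exp(3*I*pi/4)   -1            exp(-3*I*pi/4)  -I            exp(-I*pi/4)  
  chi_2          1             I               -1            -I              1             I               -1            -I            
  chi_3          1             exp(3*I*pi/4)   -I            exp(I*pi/4)     -1            exp(-I*pi/4)    I             exp(-3*I*pi/4)
  chi_4          1             -1              1             -1              1             -1              1             -1            
  chi_5          1             exp(-3*I*pi/4)  I             exp(-I*pi/4)    -1            exp(I*pi/4)     -I            exp(3*I*pi/4) 
  chi_6          1             -I              -1            I               1             -I              -1            I             
  chi_7          1             exp(-I*pi/4)    -I            exp(-3*I*pi/4)  -1            exp(3*I*pi/4)   I             exp(I*pi/4)   

Spot check: chi_5(5) = zeta_8^(5*5) = zeta_8^25 = exp(I*pi/4).

Reasoning: Z/8Z is abelian, so all 8 irreducible complex representations are 1-dimensional. They are given by chi_k(m) = zeta_8^(k*m) for k = 0,...,7. Row orthogonality: sum_m chi_k(m) conj(chi_l(m)) = 8 * [k = l].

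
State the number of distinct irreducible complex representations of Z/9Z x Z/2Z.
18

Details: The number of irreducible complex representations of a finite group equals its number of conjugacy classes. Z/9Z x Z/2Z is abelian of order 18, so every element is its own conjugacy class: 18 classes, so Z/9Z x Z/2Z (order 18) has exactly 18 irreducible complex representations.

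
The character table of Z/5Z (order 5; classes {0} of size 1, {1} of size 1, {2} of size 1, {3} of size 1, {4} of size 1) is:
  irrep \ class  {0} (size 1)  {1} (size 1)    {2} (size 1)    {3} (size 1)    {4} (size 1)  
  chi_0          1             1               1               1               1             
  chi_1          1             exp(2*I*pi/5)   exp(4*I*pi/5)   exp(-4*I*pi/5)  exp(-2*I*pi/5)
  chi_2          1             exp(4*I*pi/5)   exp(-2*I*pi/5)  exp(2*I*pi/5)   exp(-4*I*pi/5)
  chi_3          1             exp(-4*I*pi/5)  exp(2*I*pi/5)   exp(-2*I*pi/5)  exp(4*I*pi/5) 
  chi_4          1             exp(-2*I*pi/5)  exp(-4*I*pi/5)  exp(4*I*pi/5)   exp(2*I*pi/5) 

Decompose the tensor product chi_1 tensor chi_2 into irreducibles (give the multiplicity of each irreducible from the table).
chi_1 tensor chi_2 = chi_3 (all other irreducibles have multiplicity 0).

Reasoning: The character of a tensor product is the pointwise product (chi_1 * chi_2)(C) = chi_1(C) * chi_2(C):
  {0}: (1)*(1), {1}: (exp(2*I*pi/5))*(exp(4*I*pi/5)), {2}: (exp(4*I*pi/5))*(exp(-2*I*pi/5)), {3}: (exp(-4*I*pi/5))*(exp(2*I*pi/5)), {4}: (exp(-2*I*pi/5))*(exp(-4*I*pi/5))
so (chi_1 * chi_2) takes values
  {0} -> 1, {1} -> exp(-4*I*pi/5), {2} -> exp(2*I*pi/5), {3} -> exp(-2*I*pi/5), {4} -> exp(4*I*pi/5).
Now take the inner product of this character with each irreducible chi from the table, <chi_1*chi_2, chi> = (1/5) sum_C |C| (chi_1*chi_2)(C) conj(chi(C)):
  <chi_1*chi_2, chi_0> = (1/5)[1*(1)*conj(1) + 1*(exp(-4*I*pi/5))*conj(1) + 1*(exp(2*I*pi/5))*conj(1) + 1*(exp(-2*I*pi/5))*conj(1) + 1*(exp(4*I*pi/5))*conj(1)]
      = (1/5)[(1) + (exp(-4*I*pi/5)) + (exp(2*I*pi/5)) + (exp(-2*I*pi/5)) + (exp(4*I*pi/5))] = 0/5 = 0
  <chi_1*chi_2, chi_1> = (1/5)[1*(1)*conj(1) + 1*(exp(-4*I*pi/5))*conj(exp(2*I*pi/5)) + 1*(exp(2*I*pi/5))*conj(exp(4*I*pi/5)) + 1*(exp(-2*I*pi/5))*conj(exp(-4*I*pi/5)) + 1*(exp(4*I*pi/5))*conj(exp(-2*I*pi/5))]
      = (1/5)[(1) + (exp(4*I*pi/5)) + (exp(-2*I*pi/5)) + (exp(2*I*pi/5)) + (exp(-4*I*pi/5))] = 0/5 = 0
  <chi_1*chi_2, chi_2> = (1/5)[1*(1)*conj(1) + 1*(exp(-4*I*pi/5))*conj(exp(4*I*pi/5)) + 1*(exp(2*I*pi/5))*conj(exp(-2*I*pi/5)) + 1*(exp(-2*I*pi/5))*conj(exp(2*I*pi/5)) + 1*(exp(4*I*pi/5))*conj(exp(-4*I*pi/5))]
      = (1/5)[(1) + (exp(2*I*pi/5)) + (exp(4*I*pi/5)) + (exp(-4*I*pi/5)) + (exp(-2*I*pi/5))] = 0/5 = 0
  <chi_1*chi_2, chi_3> = (1/5)[1*(1)*conj(1) + 1*(exp(-4*I*pi/5))*conj(exp(-4*I*pi/5)) + 1*(exp(2*I*pi/5))*conj(exp(2*I*pi/5)) + 1*(exp(-2*I*pi/5))*conj(exp(-2*I*pi/5)) + 1*(exp(4*I*pi/5))*conj(exp(4*I*pi/5))]
      = (1/5)[(1) + (1) + (1) + (1) + (1)] = 5/5 = 1
  <chi_1*chi_2, chi_4> = (1/5)[1*(1)*conj(1) + 1*(exp(-4*I*pi/5))*conj(exp(-2*I*pi/5)) + 1*(exp(2*I*pi/5))*conj(exp(-4*I*pi/5)) + 1*(exp(-2*I*pi/5))*conj(exp(4*I*pi/5)) + 1*(exp(4*I*pi/5))*conj(exp(2*I*pi/5))]
      = (1/5)[(1) + (exp(-2*I*pi/5)) + (exp(-4*I*pi/5)) + (exp(4*I*pi/5)) + (exp(2*I*pi/5))] = 0/5 = 0
(Exp terms are combined using exp(i*s)*conj(exp(i*t)) = exp(i*(s-t)), and sums of them are collapsed using the identity that for every m > 1 the m distinct m-th roots of unity sum to 0, e.g. 1 + exp(2*I*pi/3) + exp(-2*I*pi/3) = 0.)
Hence the multiplicities are chi_3: 1. Dimension check: dim(chi_1)*dim(chi_2) = 1*1 = 1 and sum (mult * dim) = 1*1 = 1.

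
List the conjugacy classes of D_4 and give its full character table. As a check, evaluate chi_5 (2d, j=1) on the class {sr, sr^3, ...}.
Conjugacy classes: {e} of size 1, {r^2} of size 1, {r^1, r^3} of size 2, {s, sr^2, ...} of size 2, {sr, sr^3, ...} of size 2.
Character table:
  irrep \ class              {e} (size 1)  {r^2} (size 1)  {r^1, r^3} (size 2)  {s, sr^2, ...} (size 2)  {sr, sr^3, ...} (size 2)
  chi_1 (triv)               1             1               1                    1                        1                       
  chi_2 (sign: r->1, s->-1)  1             1               1                    -1                       -1                      
  chi_3 (r->-1, s->1)        1             1               -1                   1                        -1                      
  chi_4 (r->-1, s->-1)       1             1               -1                   -1                       1                       
  chi_5 (2d, j=1)            2             -2              0                    0                        0                       

Spot check: chi_5 (2d, j=1) on {sr, sr^3, ...} = 0.

D_4 has order 2*4 = 8 with 5 conjugacy classes, hence 5 irreducibles. Sum of squared dims 1 + 1 + 1 + 1 + 4 = 8 = |G|. Linear characters come from the abelianisation; the 2-dimensional irreps have character r^k -> 2*cos(2*pi*j*k/4), reflections -> 0.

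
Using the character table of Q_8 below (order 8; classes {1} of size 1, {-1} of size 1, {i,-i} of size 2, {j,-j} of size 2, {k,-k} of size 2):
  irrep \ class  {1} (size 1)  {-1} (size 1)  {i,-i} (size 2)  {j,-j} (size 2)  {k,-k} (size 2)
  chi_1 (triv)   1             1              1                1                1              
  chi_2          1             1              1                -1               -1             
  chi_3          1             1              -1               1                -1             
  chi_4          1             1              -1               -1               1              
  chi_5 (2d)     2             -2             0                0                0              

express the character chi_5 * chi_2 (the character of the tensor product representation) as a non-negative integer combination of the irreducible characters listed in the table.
chi_5 tensor chi_2 = chi_5 (all other irreducibles have multiplicity 0).

Proof sketch: The character of a tensor product is the pointwise product (chi_5 * chi_2)(C) = chi_5(C) * chi_2(C):
  {1}: (2)*(1), {-1}: (-2)*(1), {i,-i}: (0)*(1), {j,-j}: (0)*(-1), {k,-k}: (0)*(-1)
so (chi_5 * chi_2) takes values
  {1} -> 2, {-1} -> -2, {i,-i} -> 0, {j,-j} -> 0, {k,-k} -> 0.
Now take the inner product of this character with each irreducible chi from the table, <chi_5*chi_2, chi> = (1/8) sum_C |C| (chi_5*chi_2)(C) conj(chi(C)):
  <chi_5*chi_2, chi_1> = (1/8)[1*(2)*conj(1) + 1*(-2)*conj(1) + 2*(0)*conj(1) + 2*(0)*conj(1) + 2*(0)*conj(1)]
      = (1/8)[(2) + (-2) + (0) + (0) + (0)] = 0/8 = 0
  <chi_5*chi_2, chi_2> = (1/8)[1*(2)*conj(1) + 1*(-2)*conj(1) + 2*(0)*conj(1) + 2*(0)*conj(-1) + 2*(0)*conj(-1)]
      = (1/8)[(2) + (-2) + (0) + (0) + (0)] = 0/8 = 0
  <chi_5*chi_2, chi_3> = (1/8)[1*(2)*conj(1) + 1*(-2)*conj(1) + 2*(0)*conj(-1) + 2*(0)*conj(1) + 2*(0)*conj(-1)]
      = (1/8)[(2) + (-2) + (0) + (0) + (0)] = 0/8 = 0
  <chi_5*chi_2, chi_4> = (1/8)[1*(2)*conj(1) + 1*(-2)*conj(1) + 2*(0)*conj(-1) + 2*(0)*conj(-1) + 2*(0)*conj(1)]
      = (1/8)[(2) + (-2) + (0) + (0) + (0)] = 0/8 = 0
  <chi_5*chi_2, chi_5> = (1/8)[1*(2)*conj(2) + 1*(-2)*conj(-2) + 2*(0)*conj(0) + 2*(0)*conj(0) + 2*(0)*conj(0)]
      = (1/8)[(4) + (4) + (0) + (0) + (0)] = 8/8 = 1
Hence the multiplicities are chi_5: 1. Dimension check: dim(chi_5)*dim(chi_2) = 2*1 = 2 and sum (mult * dim) = 1*2 = 2.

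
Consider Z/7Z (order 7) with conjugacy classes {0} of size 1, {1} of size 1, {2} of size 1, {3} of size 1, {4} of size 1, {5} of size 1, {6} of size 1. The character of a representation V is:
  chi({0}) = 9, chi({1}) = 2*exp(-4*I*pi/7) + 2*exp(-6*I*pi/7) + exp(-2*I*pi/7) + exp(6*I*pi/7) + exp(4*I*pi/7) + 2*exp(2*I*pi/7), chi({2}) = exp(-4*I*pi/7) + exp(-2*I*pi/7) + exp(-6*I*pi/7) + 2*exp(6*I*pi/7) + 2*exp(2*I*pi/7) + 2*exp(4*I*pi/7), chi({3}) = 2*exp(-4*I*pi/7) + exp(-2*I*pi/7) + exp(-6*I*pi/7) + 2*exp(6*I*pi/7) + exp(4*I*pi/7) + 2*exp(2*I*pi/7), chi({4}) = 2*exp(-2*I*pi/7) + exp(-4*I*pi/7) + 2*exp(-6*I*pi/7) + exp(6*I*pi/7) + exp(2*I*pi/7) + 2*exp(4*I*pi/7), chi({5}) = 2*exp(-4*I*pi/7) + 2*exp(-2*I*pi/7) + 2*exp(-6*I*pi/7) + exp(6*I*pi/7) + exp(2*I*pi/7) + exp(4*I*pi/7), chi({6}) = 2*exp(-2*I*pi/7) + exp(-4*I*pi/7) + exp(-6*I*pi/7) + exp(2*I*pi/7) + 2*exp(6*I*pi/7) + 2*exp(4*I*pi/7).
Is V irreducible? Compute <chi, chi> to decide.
Not irreducible (reducible): <chi, chi> = 15 > 1.

Proof sketch: <chi, chi> = (1/|G|) sum_C |C| * |chi(C)|^2 = (1/7)[1*|9|^2 + 1*|2*exp(-4*I*pi/7) + 2*exp(-6*I*pi/7) + exp(-2*I*pi/7) + exp(6*I*pi/7) + exp(4*I*pi/7) + 2*exp(2*I*pi/7)|^2 + 1*|exp(-4*I*pi/7) + exp(-2*I*pi/7) + exp(-6*I*pi/7) + 2*exp(6*I*pi/7) + 2*exp(2*I*pi/7) + 2*exp(4*I*pi/7)|^2 + 1*|2*exp(-4*I*pi/7) + exp(-2*I*pi/7) + exp(-6*I*pi/7) + 2*exp(6*I*pi/7) + exp(4*I*pi/7) + 2*exp(2*I*pi/7)|^2 + 1*|2*exp(-2*I*pi/7) + exp(-4*I*pi/7) + 2*exp(-6*I*pi/7) + exp(6*I*pi/7) + exp(2*I*pi/7) + 2*exp(4*I*pi/7)|^2 + 1*|2*exp(-4*I*pi/7) + 2*exp(-2*I*pi/7) + 2*exp(-6*I*pi/7) + exp(6*I*pi/7) + exp(2*I*pi/7) + exp(4*I*pi/7)|^2 + 1*|2*exp(-2*I*pi/7) + exp(-4*I*pi/7) + exp(-6*I*pi/7) + exp(2*I*pi/7) + 2*exp(6*I*pi/7) + 2*exp(4*I*pi/7)|^2]
  = (1/7)[(81) + (15 + 10*exp(-4*I*pi/7) + 11*exp(-2*I*pi/7) + 12*exp(-6*I*pi/7) + 12*exp(6*I*pi/7) + 11*exp(2*I*pi/7) + 10*exp(4*I*pi/7)) + (15 + 11*exp(-4*I*pi/7) + 12*exp(-2*I*pi/7) + 10*exp(-6*I*pi/7) + 10*exp(6*I*pi/7) + 12*exp(2*I*pi/7) + 11*exp(4*I*pi/7)) + (15 + 12*exp(-4*I*pi/7) + 10*exp(-2*I*pi/7) + 11*exp(-6*I*pi/7) + 11*exp(6*I*pi/7) + 10*exp(2*I*pi/7) + 12*exp(4*I*pi/7)) + (15 + 12*exp(-4*I*pi/7) + 10*exp(-2*I*pi/7) + 11*exp(-6*I*pi/7) + 11*exp(6*I*pi/7) + 10*exp(2*I*pi/7) + 12*exp(4*I*pi/7)) + (15 + 11*exp(-4*I*pi/7) + 12*exp(-2*I*pi/7) + 10*exp(-6*I*pi/7) + 10*exp(6*I*pi/7) + 12*exp(2*I*pi/7) + 11*exp(4*I*pi/7)) + (15 + 10*exp(-4*I*pi/7) + 11*exp(-2*I*pi/7) + 12*exp(-6*I*pi/7) + 12*exp(6*I*pi/7) + 11*exp(2*I*pi/7) + 10*exp(4*I*pi/7))] = 105/7 = 15.
(Exp terms are combined using exp(i*s)*conj(exp(i*t)) = exp(i*(s-t)), and sums of them are collapsed using the identity that for every m > 1 the m distinct m-th roots of unity sum to 0, e.g. 1 + exp(2*I*pi/3) + exp(-2*I*pi/3) = 0.)
A character is irreducible iff <chi, chi> = 1, so this representation is reducible.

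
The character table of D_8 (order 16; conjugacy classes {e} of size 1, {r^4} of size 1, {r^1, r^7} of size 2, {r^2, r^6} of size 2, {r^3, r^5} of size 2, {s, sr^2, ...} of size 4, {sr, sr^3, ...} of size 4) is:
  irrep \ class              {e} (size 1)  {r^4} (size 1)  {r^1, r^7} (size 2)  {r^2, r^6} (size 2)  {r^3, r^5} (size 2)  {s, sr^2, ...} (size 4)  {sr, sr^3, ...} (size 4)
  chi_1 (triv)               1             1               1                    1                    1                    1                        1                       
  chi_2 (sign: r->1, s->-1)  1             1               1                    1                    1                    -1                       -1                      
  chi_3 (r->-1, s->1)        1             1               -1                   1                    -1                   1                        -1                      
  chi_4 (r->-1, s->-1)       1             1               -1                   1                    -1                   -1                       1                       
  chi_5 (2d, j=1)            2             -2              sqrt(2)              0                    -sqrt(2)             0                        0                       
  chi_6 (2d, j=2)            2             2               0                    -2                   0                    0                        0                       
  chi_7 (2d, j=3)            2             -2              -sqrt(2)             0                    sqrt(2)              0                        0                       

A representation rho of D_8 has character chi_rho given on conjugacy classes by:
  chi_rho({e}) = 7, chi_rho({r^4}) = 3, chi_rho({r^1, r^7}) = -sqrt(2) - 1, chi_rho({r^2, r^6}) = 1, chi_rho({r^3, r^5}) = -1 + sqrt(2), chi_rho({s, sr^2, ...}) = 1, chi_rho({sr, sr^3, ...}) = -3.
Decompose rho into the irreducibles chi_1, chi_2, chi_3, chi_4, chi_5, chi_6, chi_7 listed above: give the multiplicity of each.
Multiplicities: chi_1: 0, chi_2: 1, chi_3: 2, chi_4: 0, chi_5: 0, chi_6: 1, chi_7: 1.

Derivation: Use <chi_rho, chi> = (1/|G|) sum_C |C| * chi_rho(C) * conj(chi(C)) with |G| = 16 for each irreducible chi in the table:
  <chi_rho, chi_1> = (1/16)[1*(7)*conj(1) + 1*(3)*conj(1) + 2*(-sqrt(2) - 1)*conj(1) + 2*(1)*conj(1) + 2*(-1 + sqrt(2))*conj(1) + 4*(1)*conj(1) + 4*(-3)*conj(1)]
      = (1/16)[(7) + (3) + (-2*sqrt(2) - 2) + (2) + (-2 + 2*sqrt(2)) + (4) + (-12)] = 0/16 = 0
  <chi_rho, chi_2> = (1/16)[1*(7)*conj(1) + 1*(3)*conj(1) + 2*(-sqrt(2) - 1)*conj(1) + 2*(1)*conj(1) + 2*(-1 + sqrt(2))*conj(1) + 4*(1)*conj(-1) + 4*(-3)*conj(-1)]
      = (1/16)[(7) + (3) + (-2*sqrt(2) - 2) + (2) + (-2 + 2*sqrt(2)) + (-4) + (12)] = 16/16 = 1
  <chi_rho, chi_3> = (1/16)[1*(7)*conj(1) + 1*(3)*conj(1) + 2*(-sqrt(2) - 1)*conj(-1) + 2*(1)*conj(1) + 2*(-1 + sqrt(2))*conj(-1) + 4*(1)*conj(1) + 4*(-3)*conj(-1)]
      = (1/16)[(7) + (3) + (2 + 2*sqrt(2)) + (2) + (2 - 2*sqrt(2)) + (4) + (12)] = 32/16 = 2
  <chi_rho, chi_4> = (1/16)[1*(7)*conj(1) + 1*(3)*conj(1) + 2*(-sqrt(2) - 1)*conj(-1) + 2*(1)*conj(1) + 2*(-1 + sqrt(2))*conj(-1) + 4*(1)*conj(-1) + 4*(-3)*conj(1)]
      = (1/16)[(7) + (3) + (2 + 2*sqrt(2)) + (2) + (2 - 2*sqrt(2)) + (-4) + (-12)] = 0/16 = 0
  <chi_rho, chi_5> = (1/16)[1*(7)*conj(2) + 1*(3)*conj(-2) + 2*(-sqrt(2) - 1)*conj(sqrt(2)) + 2*(1)*conj(0) + 2*(-1 + sqrt(2))*conj(-sqrt(2)) + 4*(1)*conj(0) + 4*(-3)*conj(0)]
      = (1/16)[(14) + (-6) + (-4 - 2*sqrt(2)) + (0) + (-4 + 2*sqrt(2)) + (0) + (0)] = 0/16 = 0
  <chi_rho, chi_6> = (1/16)[1*(7)*conj(2) + 1*(3)*conj(2) + 2*(-sqrt(2) - 1)*conj(0) + 2*(1)*conj(-2) + 2*(-1 + sqrt(2))*conj(0) + 4*(1)*conj(0) + 4*(-3)*conj(0)]
      = (1/16)[(14) + (6) + (0) + (-4) + (0) + (0) + (0)] = 16/16 = 1
  <chi_rho, chi_7> = (1/16)[1*(7)*conj(2) + 1*(3)*conj(-2) + 2*(-sqrt(2) - 1)*conj(-sqrt(2)) + 2*(1)*conj(0) + 2*(-1 + sqrt(2))*conj(sqrt(2)) + 4*(1)*conj(0) + 4*(-3)*conj(0)]
      = (1/16)[(14) + (-6) + (2*sqrt(2) + 4) + (0) + (4 - 2*sqrt(2)) + (0) + (0)] = 16/16 = 1
Dimension check: dim(rho) = sum (mult * dim) = 0*1 + 1*1 + 2*1 + 0*1 + 0*2 + 1*2 + 1*2 = 7 = chi_rho(e) = 7.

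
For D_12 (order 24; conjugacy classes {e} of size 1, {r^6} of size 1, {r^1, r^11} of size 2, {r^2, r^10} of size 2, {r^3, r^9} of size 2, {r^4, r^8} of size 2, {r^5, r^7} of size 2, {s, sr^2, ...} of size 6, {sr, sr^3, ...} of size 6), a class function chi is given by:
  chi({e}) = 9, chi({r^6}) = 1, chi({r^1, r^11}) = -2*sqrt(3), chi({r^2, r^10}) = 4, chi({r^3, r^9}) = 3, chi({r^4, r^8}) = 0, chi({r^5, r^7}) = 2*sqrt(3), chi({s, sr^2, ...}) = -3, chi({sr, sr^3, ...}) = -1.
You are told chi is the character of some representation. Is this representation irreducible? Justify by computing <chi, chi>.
Not irreducible (reducible): <chi, chi> = 10 > 1.

Derivation: <chi, chi> = (1/|G|) sum_C |C| * |chi(C)|^2 = (1/24)[1*|9|^2 + 1*|1|^2 + 2*|-2*sqrt(3)|^2 + 2*|4|^2 + 2*|3|^2 + 2*|0|^2 + 2*|2*sqrt(3)|^2 + 6*|-3|^2 + 6*|-1|^2]
  = (1/24)[(81) + (1) + (24) + (32) + (18) + (0) + (24) + (54) + (6)] = 240/24 = 10.
A character is irreducible iff <chi, chi> = 1, so this representation is reducible.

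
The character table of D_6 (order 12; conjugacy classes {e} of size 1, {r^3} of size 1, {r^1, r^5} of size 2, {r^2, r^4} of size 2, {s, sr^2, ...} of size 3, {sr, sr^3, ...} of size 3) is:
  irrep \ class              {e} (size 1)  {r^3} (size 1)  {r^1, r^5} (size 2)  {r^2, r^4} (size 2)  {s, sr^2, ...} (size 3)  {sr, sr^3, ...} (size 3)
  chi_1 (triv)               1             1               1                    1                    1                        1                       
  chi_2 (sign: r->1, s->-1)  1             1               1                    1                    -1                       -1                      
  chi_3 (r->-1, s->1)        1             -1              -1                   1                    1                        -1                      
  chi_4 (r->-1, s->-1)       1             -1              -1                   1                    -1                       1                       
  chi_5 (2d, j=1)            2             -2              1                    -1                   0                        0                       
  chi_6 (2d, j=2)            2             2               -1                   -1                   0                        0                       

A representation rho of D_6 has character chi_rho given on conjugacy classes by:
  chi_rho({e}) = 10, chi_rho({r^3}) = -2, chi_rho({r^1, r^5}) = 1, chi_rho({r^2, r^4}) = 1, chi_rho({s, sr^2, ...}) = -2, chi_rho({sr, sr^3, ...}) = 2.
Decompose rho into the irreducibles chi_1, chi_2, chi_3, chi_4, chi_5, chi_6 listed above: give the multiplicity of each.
Multiplicities: chi_1: 1, chi_2: 1, chi_3: 0, chi_4: 2, chi_5: 2, chi_6: 1.

Derivation: Use <chi_rho, chi> = (1/|G|) sum_C |C| * chi_rho(C) * conj(chi(C)) with |G| = 12 for each irreducible chi in the table:
  <chi_rho, chi_1> = (1/12)[1*(10)*conj(1) + 1*(-2)*conj(1) + 2*(1)*conj(1) + 2*(1)*conj(1) + 3*(-2)*conj(1) + 3*(2)*conj(1)]
      = (1/12)[(10) + (-2) + (2) + (2) + (-6) + (6)] = 12/12 = 1
  <chi_rho, chi_2> = (1/12)[1*(10)*conj(1) + 1*(-2)*conj(1) + 2*(1)*conj(1) + 2*(1)*conj(1) + 3*(-2)*conj(-1) + 3*(2)*conj(-1)]
      = (1/12)[(10) + (-2) + (2) + (2) + (6) + (-6)] = 12/12 = 1
  <chi_rho, chi_3> = (1/12)[1*(10)*conj(1) + 1*(-2)*conj(-1) + 2*(1)*conj(-1) + 2*(1)*conj(1) + 3*(-2)*conj(1) + 3*(2)*conj(-1)]
      = (1/12)[(10) + (2) + (-2) + (2) + (-6) + (-6)] = 0/12 = 0
  <chi_rho, chi_4> = (1/12)[1*(10)*conj(1) + 1*(-2)*conj(-1) + 2*(1)*conj(-1) + 2*(1)*conj(1) + 3*(-2)*conj(-1) + 3*(2)*conj(1)]
      = (1/12)[(10) + (2) + (-2) + (2) + (6) + (6)] = 24/12 = 2
  <chi_rho, chi_5> = (1/12)[1*(10)*conj(2) + 1*(-2)*conj(-2) + 2*(1)*conj(1) + 2*(1)*conj(-1) + 3*(-2)*conj(0) + 3*(2)*conj(0)]
      = (1/12)[(20) + (4) + (2) + (-2) + (0) + (0)] = 24/12 = 2
  <chi_rho, chi_6> = (1/12)[1*(10)*conj(2) + 1*(-2)*conj(2) + 2*(1)*conj(-1) + 2*(1)*conj(-1) + 3*(-2)*conj(0) + 3*(2)*conj(0)]
      = (1/12)[(20) + (-4) + (-2) + (-2) + (0) + (0)] = 12/12 = 1
Dimension check: dim(rho) = sum (mult * dim) = 1*1 + 1*1 + 0*1 + 2*1 + 2*2 + 1*2 = 10 = chi_rho(e) = 10.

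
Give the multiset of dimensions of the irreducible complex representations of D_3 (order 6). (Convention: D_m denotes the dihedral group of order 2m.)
Dimensions: 1, 1, 2

Solution. There are 3 irreducibles (= number of conjugacy classes). Their dimensions d_i satisfy sum d_i^2 = |G| = 6: 1 + 1 + 4 = 6.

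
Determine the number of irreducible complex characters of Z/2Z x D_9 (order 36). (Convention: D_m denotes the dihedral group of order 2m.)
12

The number of irreducible complex representations of a finite group equals its number of conjugacy classes. For a direct product, #classes(G x H) = #classes(G) * #classes(H). Z/2Z has 2 classes (abelian), D_9 has 6 classes, so 2 * 6 = 12, so Z/2Z x D_9 (order 36) has exactly 12 irreducible complex representations.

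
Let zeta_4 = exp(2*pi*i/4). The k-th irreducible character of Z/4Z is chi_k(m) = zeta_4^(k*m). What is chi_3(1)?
chi_3(1) = zeta_4^3 = -I

Derivation: chi_3(1) = zeta_4^(3*1) = zeta_4^3. Since zeta_4^4 = 1, this equals zeta_4^3 = exp(2*pi*i*3/4) = -I.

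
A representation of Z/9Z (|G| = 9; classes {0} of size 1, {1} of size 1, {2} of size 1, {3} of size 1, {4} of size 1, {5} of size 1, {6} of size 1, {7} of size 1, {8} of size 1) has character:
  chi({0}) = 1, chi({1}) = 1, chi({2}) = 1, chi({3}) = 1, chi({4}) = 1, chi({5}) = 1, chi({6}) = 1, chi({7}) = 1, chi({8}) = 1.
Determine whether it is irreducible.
Irreducible: <chi, chi> = 1.

Why: <chi, chi> = (1/|G|) sum_C |C| * |chi(C)|^2 = (1/9)[1*|1|^2 + 1*|1|^2 + 1*|1|^2 + 1*|1|^2 + 1*|1|^2 + 1*|1|^2 + 1*|1|^2 + 1*|1|^2 + 1*|1|^2]
  = (1/9)[(1) + (1) + (1) + (1) + (1) + (1) + (1) + (1) + (1)] = 9/9 = 1.
(Exp terms are combined using exp(i*s)*conj(exp(i*t)) = exp(i*(s-t)), and sums of them are collapsed using the identity that for every m > 1 the m distinct m-th roots of unity sum to 0, e.g. 1 + exp(2*I*pi/3) + exp(-2*I*pi/3) = 0.)
A character is irreducible iff <chi, chi> = 1, so this representation is irreducible.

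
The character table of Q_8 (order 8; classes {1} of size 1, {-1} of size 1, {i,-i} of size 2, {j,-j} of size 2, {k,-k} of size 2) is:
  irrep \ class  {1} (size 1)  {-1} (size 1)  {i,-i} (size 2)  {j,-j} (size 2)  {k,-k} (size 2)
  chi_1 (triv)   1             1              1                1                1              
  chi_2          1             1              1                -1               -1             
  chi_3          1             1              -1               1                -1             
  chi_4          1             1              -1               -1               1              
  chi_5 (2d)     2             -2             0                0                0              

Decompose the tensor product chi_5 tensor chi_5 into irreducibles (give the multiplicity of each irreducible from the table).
chi_5 tensor chi_5 = chi_1 + chi_2 + chi_3 + chi_4 (all other irreducibles have multiplicity 0).

Reasoning: The character of a tensor product is the pointwise product (chi_5 * chi_5)(C) = chi_5(C) * chi_5(C):
  {1}: (2)*(2), {-1}: (-2)*(-2), {i,-i}: (0)*(0), {j,-j}: (0)*(0), {k,-k}: (0)*(0)
so (chi_5 * chi_5) takes values
  {1} -> 4, {-1} -> 4, {i,-i} -> 0, {j,-j} -> 0, {k,-k} -> 0.
Now take the inner product of this character with each irreducible chi from the table, <chi_5*chi_5, chi> = (1/8) sum_C |C| (chi_5*chi_5)(C) conj(chi(C)):
  <chi_5*chi_5, chi_1> = (1/8)[1*(4)*conj(1) + 1*(4)*conj(1) + 2*(0)*conj(1) + 2*(0)*conj(1) + 2*(0)*conj(1)]
      = (1/8)[(4) + (4) + (0) + (0) + (0)] = 8/8 = 1
  <chi_5*chi_5, chi_2> = (1/8)[1*(4)*conj(1) + 1*(4)*conj(1) + 2*(0)*conj(1) + 2*(0)*conj(-1) + 2*(0)*conj(-1)]
      = (1/8)[(4) + (4) + (0) + (0) + (0)] = 8/8 = 1
  <chi_5*chi_5, chi_3> = (1/8)[1*(4)*conj(1) + 1*(4)*conj(1) + 2*(0)*conj(-1) + 2*(0)*conj(1) + 2*(0)*conj(-1)]
      = (1/8)[(4) + (4) + (0) + (0) + (0)] = 8/8 = 1
  <chi_5*chi_5, chi_4> = (1/8)[1*(4)*conj(1) + 1*(4)*conj(1) + 2*(0)*conj(-1) + 2*(0)*conj(-1) + 2*(0)*conj(1)]
      = (1/8)[(4) + (4) + (0) + (0) + (0)] = 8/8 = 1
  <chi_5*chi_5, chi_5> = (1/8)[1*(4)*conj(2) + 1*(4)*conj(-2) + 2*(0)*conj(0) + 2*(0)*conj(0) + 2*(0)*conj(0)]
      = (1/8)[(8) + (-8) + (0) + (0) + (0)] = 0/8 = 0
Hence the multiplicities are chi_1: 1, chi_2: 1, chi_3: 1, chi_4: 1. Dimension check: dim(chi_5)*dim(chi_5) = 2*2 = 4 and sum (mult * dim) = 1*1 + 1*1 + 1*1 + 1*1 = 4.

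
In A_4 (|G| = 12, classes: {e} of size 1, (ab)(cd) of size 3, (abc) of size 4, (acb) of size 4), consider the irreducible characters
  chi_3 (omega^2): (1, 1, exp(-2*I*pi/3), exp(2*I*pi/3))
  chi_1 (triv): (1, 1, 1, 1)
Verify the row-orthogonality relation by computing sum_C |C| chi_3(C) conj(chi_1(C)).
Sum = 0; so <chi_3, chi_1> = 0 (distinct irreducibles are orthogonal).

Proof sketch: Compute term by term over conjugacy classes (|C| * chi_3(C) * conj(chi_1(C))):
  1*(1)*conj(1) + 3*(1)*conj(1) + 4*(exp(-2*I*pi/3))*conj(1) + 4*(exp(2*I*pi/3))*conj(1)
  = (1) + (3) + (4*exp(-2*I*pi/3)) + (4*exp(2*I*pi/3))
  = 0.
(Exp terms are combined using exp(i*s)*conj(exp(i*t)) = exp(i*(s-t)), and sums of them are collapsed using the identity that for every m > 1 the m distinct m-th roots of unity sum to 0, e.g. 1 + exp(2*I*pi/3) + exp(-2*I*pi/3) = 0.)
Dividing by |G| = 12 gives 0/12 = 0, matching the row-orthogonality relation <chi_3, chi_1> = [chi_3 = chi_1].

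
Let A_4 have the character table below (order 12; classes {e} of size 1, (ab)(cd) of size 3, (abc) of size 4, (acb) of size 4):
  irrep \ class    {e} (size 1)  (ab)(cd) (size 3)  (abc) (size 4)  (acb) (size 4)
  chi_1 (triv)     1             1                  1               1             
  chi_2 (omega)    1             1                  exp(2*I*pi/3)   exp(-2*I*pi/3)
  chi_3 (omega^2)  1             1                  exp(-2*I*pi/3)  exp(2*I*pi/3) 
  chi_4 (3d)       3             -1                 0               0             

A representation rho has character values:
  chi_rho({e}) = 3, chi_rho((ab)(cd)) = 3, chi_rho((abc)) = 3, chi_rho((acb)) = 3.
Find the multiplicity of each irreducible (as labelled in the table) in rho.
Multiplicities: chi_1: 3, chi_2: 0, chi_3: 0, chi_4: 0.

Use <chi_rho, chi> = (1/|G|) sum_C |C| * chi_rho(C) * conj(chi(C)) with |G| = 12 for each irreducible chi in the table:
  <chi_rho, chi_1> = (1/12)[1*(3)*conj(1) + 3*(3)*conj(1) + 4*(3)*conj(1) + 4*(3)*conj(1)]
      = (1/12)[(3) + (9) + (12) + (12)] = 36/12 = 3
  <chi_rho, chi_2> = (1/12)[1*(3)*conj(1) + 3*(3)*conj(1) + 4*(3)*conj(exp(2*I*pi/3)) + 4*(3)*conj(exp(-2*I*pi/3))]
      = (1/12)[(3) + (9) + (12*exp(-2*I*pi/3)) + (12*exp(2*I*pi/3))] = 0/12 = 0
  <chi_rho, chi_3> = (1/12)[1*(3)*conj(1) + 3*(3)*conj(1) + 4*(3)*conj(exp(-2*I*pi/3)) + 4*(3)*conj(exp(2*I*pi/3))]
      = (1/12)[(3) + (9) + (12*exp(2*I*pi/3)) + (12*exp(-2*I*pi/3))] = 0/12 = 0
  <chi_rho, chi_4> = (1/12)[1*(3)*conj(3) + 3*(3)*conj(-1) + 4*(3)*conj(0) + 4*(3)*conj(0)]
      = (1/12)[(9) + (-9) + (0) + (0)] = 0/12 = 0
(Exp terms are combined using exp(i*s)*conj(exp(i*t)) = exp(i*(s-t)), and sums of them are collapsed using the identity that for every m > 1 the m distinct m-th roots of unity sum to 0, e.g. 1 + exp(2*I*pi/3) + exp(-2*I*pi/3) = 0.)
Dimension check: dim(rho) = sum (mult * dim) = 3*1 + 0*1 + 0*1 + 0*3 = 3 = chi_rho(e) = 3.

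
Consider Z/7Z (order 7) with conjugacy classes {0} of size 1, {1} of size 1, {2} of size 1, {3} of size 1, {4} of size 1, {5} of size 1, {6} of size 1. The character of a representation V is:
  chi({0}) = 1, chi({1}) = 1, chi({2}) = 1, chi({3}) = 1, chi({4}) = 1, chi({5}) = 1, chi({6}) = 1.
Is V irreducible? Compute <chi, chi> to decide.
Irreducible: <chi, chi> = 1.

Proof sketch: <chi, chi> = (1/|G|) sum_C |C| * |chi(C)|^2 = (1/7)[1*|1|^2 + 1*|1|^2 + 1*|1|^2 + 1*|1|^2 + 1*|1|^2 + 1*|1|^2 + 1*|1|^2]
  = (1/7)[(1) + (1) + (1) + (1) + (1) + (1) + (1)] = 7/7 = 1.
(Exp terms are combined using exp(i*s)*conj(exp(i*t)) = exp(i*(s-t)), and sums of them are collapsed using the identity that for every m > 1 the m distinct m-th roots of unity sum to 0, e.g. 1 + exp(2*I*pi/3) + exp(-2*I*pi/3) = 0.)
A character is irreducible iff <chi, chi> = 1, so this representation is irreducible.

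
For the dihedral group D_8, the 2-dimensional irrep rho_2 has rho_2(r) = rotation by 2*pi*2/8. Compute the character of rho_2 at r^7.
chi_{rho_2}(r^7) = 2*cos(2*pi*2*7/8) = 0

Details: rho_2(r^7) is rotation by angle 2*pi*2*7/8, whose trace is 2*cos(2*pi*2*7/8) = 0.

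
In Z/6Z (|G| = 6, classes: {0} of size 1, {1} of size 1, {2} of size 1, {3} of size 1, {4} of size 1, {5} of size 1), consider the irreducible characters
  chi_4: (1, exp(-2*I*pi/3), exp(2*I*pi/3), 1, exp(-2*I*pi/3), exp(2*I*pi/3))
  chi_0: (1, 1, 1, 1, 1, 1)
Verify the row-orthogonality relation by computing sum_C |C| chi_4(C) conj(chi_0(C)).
Sum = 0; so <chi_4, chi_0> = 0 (distinct irreducibles are orthogonal).

Working: Compute term by term over conjugacy classes (|C| * chi_4(C) * conj(chi_0(C))):
  1*(1)*conj(1) + 1*(exp(-2*I*pi/3))*conj(1) + 1*(exp(2*I*pi/3))*conj(1) + 1*(1)*conj(1) + 1*(exp(-2*I*pi/3))*conj(1) + 1*(exp(2*I*pi/3))*conj(1)
  = (1) + (exp(-2*I*pi/3)) + (exp(2*I*pi/3)) + (1) + (exp(-2*I*pi/3)) + (exp(2*I*pi/3))
  = 0.
(Exp terms are combined using exp(i*s)*conj(exp(i*t)) = exp(i*(s-t)), and sums of them are collapsed using the identity that for every m > 1 the m distinct m-th roots of unity sum to 0, e.g. 1 + exp(2*I*pi/3) + exp(-2*I*pi/3) = 0.)
Dividing by |G| = 6 gives 0/6 = 0, matching the row-orthogonality relation <chi_4, chi_0> = [chi_4 = chi_0].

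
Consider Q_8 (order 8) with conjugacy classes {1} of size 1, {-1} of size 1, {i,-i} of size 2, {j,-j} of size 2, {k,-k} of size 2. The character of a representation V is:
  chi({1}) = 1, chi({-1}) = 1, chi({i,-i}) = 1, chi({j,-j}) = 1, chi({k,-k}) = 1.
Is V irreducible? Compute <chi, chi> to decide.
Irreducible: <chi, chi> = 1.

<chi, chi> = (1/|G|) sum_C |C| * |chi(C)|^2 = (1/8)[1*|1|^2 + 1*|1|^2 + 2*|1|^2 + 2*|1|^2 + 2*|1|^2]
  = (1/8)[(1) + (1) + (2) + (2) + (2)] = 8/8 = 1.
A character is irreducible iff <chi, chi> = 1, so this representation is irreducible.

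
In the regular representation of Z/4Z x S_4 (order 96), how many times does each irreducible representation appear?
Each irreducible V_i of dimension d_i appears with multiplicity d_i, i.e. rho_reg = (direct sum over all irreducibles V_i) d_i V_i. The irreducible dimensions for Z/4Z x S_4 are 1, 1, 1, 1, 1, 1, 1, 1, 2, 2, 2, 2, 3, 3, 3, 3, 3, 3, 3, 3: 8 irreducibles of dimension 1, each with multiplicity 1; 4 irreducibles of dimension 2, each with multiplicity 2; 8 irreducibles of dimension 3, each with multiplicity 3. Total dimension 8*1*1 + 4*2*2 + 8*3*3 = 96 = |G|.

Working: General theorem: in the regular representation of a finite group G, each irreducible appears with multiplicity equal to its dimension. Check: dim(rho_reg) = sum d_i^2 = 1 + 1 + 1 + 1 + 1 + 1 + 1 + 1 + 4 + 4 + 4 + 4 + 9 + 9 + 9 + 9 + 9 + 9 + 9 + 9 = 96 = |G|.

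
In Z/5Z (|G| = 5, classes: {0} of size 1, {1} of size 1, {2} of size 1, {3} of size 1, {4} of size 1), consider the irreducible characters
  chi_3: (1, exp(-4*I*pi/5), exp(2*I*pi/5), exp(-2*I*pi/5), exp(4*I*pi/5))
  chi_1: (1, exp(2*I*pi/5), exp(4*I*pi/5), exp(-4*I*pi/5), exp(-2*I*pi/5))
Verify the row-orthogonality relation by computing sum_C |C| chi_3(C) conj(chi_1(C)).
Sum = 0; so <chi_3, chi_1> = 0 (distinct irreducibles are orthogonal).

Derivation: Compute term by term over conjugacy classes (|C| * chi_3(C) * conj(chi_1(C))):
  1*(1)*conj(1) + 1*(exp(-4*I*pi/5))*conj(exp(2*I*pi/5)) + 1*(exp(2*I*pi/5))*conj(exp(4*I*pi/5)) + 1*(exp(-2*I*pi/5))*conj(exp(-4*I*pi/5)) + 1*(exp(4*I*pi/5))*conj(exp(-2*I*pi/5))
  = (1) + (exp(4*I*pi/5)) + (exp(-2*I*pi/5)) + (exp(2*I*pi/5)) + (exp(-4*I*pi/5))
  = 0.
(Exp terms are combined using exp(i*s)*conj(exp(i*t)) = exp(i*(s-t)), and sums of them are collapsed using the identity that for every m > 1 the m distinct m-th roots of unity sum to 0, e.g. 1 + exp(2*I*pi/3) + exp(-2*I*pi/3) = 0.)
Dividing by |G| = 5 gives 0/5 = 0, matching the row-orthogonality relation <chi_3, chi_1> = [chi_3 = chi_1].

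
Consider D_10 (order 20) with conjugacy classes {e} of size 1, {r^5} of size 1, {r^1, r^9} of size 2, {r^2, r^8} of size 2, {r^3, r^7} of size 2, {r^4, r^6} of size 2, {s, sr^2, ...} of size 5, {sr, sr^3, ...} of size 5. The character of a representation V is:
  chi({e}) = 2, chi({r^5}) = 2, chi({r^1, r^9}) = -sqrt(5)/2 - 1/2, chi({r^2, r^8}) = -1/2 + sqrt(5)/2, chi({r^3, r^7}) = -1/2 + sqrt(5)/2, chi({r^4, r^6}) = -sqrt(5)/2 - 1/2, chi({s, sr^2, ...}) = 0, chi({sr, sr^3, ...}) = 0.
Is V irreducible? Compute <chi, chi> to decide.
Irreducible: <chi, chi> = 1.

Argument: <chi, chi> = (1/|G|) sum_C |C| * |chi(C)|^2 = (1/20)[1*|2|^2 + 1*|2|^2 + 2*|-sqrt(5)/2 - 1/2|^2 + 2*|-1/2 + sqrt(5)/2|^2 + 2*|-1/2 + sqrt(5)/2|^2 + 2*|-sqrt(5)/2 - 1/2|^2 + 5*|0|^2 + 5*|0|^2]
  = (1/20)[(4) + (4) + (sqrt(5) + 3) + (3 - sqrt(5)) + (3 - sqrt(5)) + (sqrt(5) + 3) + (0) + (0)] = 20/20 = 1.
A character is irreducible iff <chi, chi> = 1, so this representation is irreducible.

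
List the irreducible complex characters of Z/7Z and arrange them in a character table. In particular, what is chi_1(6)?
Character table of Z/7Z (irreps indexed chi_0,...,chi_6 with chi_k(m) = zeta_7^(k*m), zeta_7 = exp(2*pi*i/7)):
  irrep \ class  {0} (size 1)  {1} (size 1)    {2} (size 1)    {3} (size 1)    {4} (size 1)    {5} (size 1)    {6} (size 1)  
  chi_0          1             1               1               1               1               1               1             
  chi_1          1             exp(2*I*pi/7)   exp(4*I*pi/7)   exp(6*I*pi/7)   exp(-6*I*pi/7)  exp(-4*I*pi/7)  exp(-2*I*pi/7)
  chi_2          1             exp(4*I*pi/7)   exp(-6*I*pi/7)  exp(-2*I*pi/7)  exp(2*I*pi/7)   exp(6*I*pi/7)   exp(-4*I*pi/7)
  chi_3          1             exp(6*I*pi/7)   exp(-2*I*pi/7)  exp(4*I*pi/7)   exp(-4*I*pi/7)  exp(2*I*pi/7)   exp(-6*I*pi/7)
  chi_4          1             exp(-6*I*pi/7)  exp(2*I*pi/7)   exp(-4*I*pi/7)  exp(4*I*pi/7)   exp(-2*I*pi/7)  exp(6*I*pi/7) 
  chi_5          1             exp(-4*I*pi/7)  exp(6*I*pi/7)   exp(2*I*pi/7)   exp(-2*I*pi/7)  exp(-6*I*pi/7)  exp(4*I*pi/7) 
  chi_6          1             exp(-2*I*pi/7)  exp(-4*I*pi/7)  exp(-6*I*pi/7)  exp(6*I*pi/7)   exp(4*I*pi/7)   exp(2*I*pi/7) 

Spot check: chi_1(6) = zeta_7^(1*6) = zeta_7^6 = exp(-2*I*pi/7).

Working: Z/7Z is abelian, so all 7 irreducible complex representations are 1-dimensional. They are given by chi_k(m) = zeta_7^(k*m) for k = 0,...,6. Row orthogonality: sum_m chi_k(m) conj(chi_l(m)) = 7 * [k = l].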